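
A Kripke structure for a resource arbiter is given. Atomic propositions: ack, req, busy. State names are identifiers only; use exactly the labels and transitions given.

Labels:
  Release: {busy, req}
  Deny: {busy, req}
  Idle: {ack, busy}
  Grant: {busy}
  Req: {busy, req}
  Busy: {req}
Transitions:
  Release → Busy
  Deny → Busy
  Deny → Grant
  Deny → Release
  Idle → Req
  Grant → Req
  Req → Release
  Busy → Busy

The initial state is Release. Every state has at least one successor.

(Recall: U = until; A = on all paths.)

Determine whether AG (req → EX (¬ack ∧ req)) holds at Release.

Holds

States satisfying req → EX (¬ack ∧ req): {Release, Deny, Idle, Grant, Req, Busy}.
States satisfying AG (req → EX (¬ack ∧ req)): {Release, Deny, Idle, Grant, Req, Busy}.
Every state reachable from Release satisfies req → EX (¬ack ∧ req).
Release ∈ Sat(AG (req → EX (¬ack ∧ req))).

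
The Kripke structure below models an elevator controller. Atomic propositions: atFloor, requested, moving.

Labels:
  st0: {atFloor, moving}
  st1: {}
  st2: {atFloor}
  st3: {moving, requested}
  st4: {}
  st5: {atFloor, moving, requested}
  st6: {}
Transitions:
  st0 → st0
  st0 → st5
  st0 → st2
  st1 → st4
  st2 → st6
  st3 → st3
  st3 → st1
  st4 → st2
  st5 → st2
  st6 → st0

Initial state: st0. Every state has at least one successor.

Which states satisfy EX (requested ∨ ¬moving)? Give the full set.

States satisfying requested ∨ ¬moving: {st1, st2, st3, st4, st5, st6}.
States satisfying EX (requested ∨ ¬moving): {st0, st1, st2, st3, st4, st5}.

{st0, st1, st2, st3, st4, st5}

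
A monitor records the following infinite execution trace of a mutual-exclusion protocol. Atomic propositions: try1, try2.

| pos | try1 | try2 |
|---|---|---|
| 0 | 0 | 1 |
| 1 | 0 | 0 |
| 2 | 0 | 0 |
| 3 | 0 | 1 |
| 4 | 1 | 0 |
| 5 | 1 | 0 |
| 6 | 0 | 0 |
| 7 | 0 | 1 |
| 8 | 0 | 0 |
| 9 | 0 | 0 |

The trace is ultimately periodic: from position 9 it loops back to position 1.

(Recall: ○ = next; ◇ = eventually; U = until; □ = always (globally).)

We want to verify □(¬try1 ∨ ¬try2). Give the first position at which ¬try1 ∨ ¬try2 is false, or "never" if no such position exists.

¬try1 ∨ ¬try2 holds at every position 0..9, and those are all the positions the trace ever visits, so the invariant □(¬try1 ∨ ¬try2) is never violated.

never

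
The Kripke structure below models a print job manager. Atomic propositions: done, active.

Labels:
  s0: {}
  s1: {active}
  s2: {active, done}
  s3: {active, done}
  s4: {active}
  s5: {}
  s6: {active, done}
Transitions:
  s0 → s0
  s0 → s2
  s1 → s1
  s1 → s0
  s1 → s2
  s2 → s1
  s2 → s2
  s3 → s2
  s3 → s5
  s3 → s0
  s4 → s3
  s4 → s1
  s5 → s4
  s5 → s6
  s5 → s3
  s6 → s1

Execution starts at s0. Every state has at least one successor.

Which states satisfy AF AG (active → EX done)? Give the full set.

{s0, s1, s2, s6}

States satisfying AG (active → EX done): {s0, s1, s2}.
States satisfying AF AG (active → EX done): {s0, s1, s2, s6}.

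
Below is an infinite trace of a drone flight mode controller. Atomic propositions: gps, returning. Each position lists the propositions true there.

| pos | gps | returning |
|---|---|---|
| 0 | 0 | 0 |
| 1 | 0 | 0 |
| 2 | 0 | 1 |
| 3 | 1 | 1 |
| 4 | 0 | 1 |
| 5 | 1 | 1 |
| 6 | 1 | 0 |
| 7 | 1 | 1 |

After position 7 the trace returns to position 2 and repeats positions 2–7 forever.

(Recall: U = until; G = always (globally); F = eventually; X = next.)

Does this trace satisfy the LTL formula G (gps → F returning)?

Yes

gps → F returning holds at every position 0..7, and those are all positions ever visited, so G (gps → F returning) holds.
Positions where gps holds: 3, 5, 6, 7.
Check F returning at each: 3→ok, 5→ok, 6→ok, 7→ok.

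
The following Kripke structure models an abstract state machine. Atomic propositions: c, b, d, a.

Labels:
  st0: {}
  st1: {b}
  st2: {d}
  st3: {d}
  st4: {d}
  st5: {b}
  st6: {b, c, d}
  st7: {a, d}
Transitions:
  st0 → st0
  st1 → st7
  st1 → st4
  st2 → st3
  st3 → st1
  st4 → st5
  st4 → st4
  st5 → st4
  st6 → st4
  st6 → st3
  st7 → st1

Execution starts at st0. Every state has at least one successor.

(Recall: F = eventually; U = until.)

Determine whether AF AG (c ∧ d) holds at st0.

States satisfying AG (c ∧ d): ∅.
States satisfying AF AG (c ∧ d): ∅.
There is a path from st0 along which AG (c ∧ d) never holds.
st0 ∉ Sat(AF AG (c ∧ d)).

Violated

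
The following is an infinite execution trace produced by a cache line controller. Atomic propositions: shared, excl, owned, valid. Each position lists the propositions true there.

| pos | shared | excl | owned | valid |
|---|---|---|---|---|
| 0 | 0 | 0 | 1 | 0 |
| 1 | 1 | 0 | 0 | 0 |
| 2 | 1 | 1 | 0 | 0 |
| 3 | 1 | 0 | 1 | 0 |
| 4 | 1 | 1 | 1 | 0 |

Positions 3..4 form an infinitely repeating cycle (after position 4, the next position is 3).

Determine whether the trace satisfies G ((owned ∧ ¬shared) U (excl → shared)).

Holds

(owned ∧ ¬shared) U (excl → shared) holds at every position 0..4, and those are all positions ever visited, so G ((owned ∧ ¬shared) U (excl → shared)) holds.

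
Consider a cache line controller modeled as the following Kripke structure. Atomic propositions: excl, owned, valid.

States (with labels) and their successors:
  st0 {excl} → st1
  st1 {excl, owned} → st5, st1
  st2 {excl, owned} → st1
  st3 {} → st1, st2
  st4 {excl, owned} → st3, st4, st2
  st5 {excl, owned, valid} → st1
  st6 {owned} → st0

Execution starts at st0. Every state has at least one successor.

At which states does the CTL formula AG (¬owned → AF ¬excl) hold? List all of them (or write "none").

States satisfying ¬owned → AF ¬excl: {st1, st2, st3, st4, st5, st6}.
States satisfying AG (¬owned → AF ¬excl): {st1, st2, st3, st4, st5}.

{st1, st2, st3, st4, st5}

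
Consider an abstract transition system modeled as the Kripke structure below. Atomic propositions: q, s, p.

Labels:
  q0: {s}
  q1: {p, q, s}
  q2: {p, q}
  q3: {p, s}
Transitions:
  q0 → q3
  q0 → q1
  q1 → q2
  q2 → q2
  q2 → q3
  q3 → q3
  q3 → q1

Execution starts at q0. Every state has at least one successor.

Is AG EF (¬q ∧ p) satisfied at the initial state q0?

States satisfying EF (¬q ∧ p): {q0, q1, q2, q3}.
States satisfying AG EF (¬q ∧ p): {q0, q1, q2, q3}.
Every state reachable from q0 satisfies EF (¬q ∧ p).
q0 ∈ Sat(AG EF (¬q ∧ p)).

Satisfied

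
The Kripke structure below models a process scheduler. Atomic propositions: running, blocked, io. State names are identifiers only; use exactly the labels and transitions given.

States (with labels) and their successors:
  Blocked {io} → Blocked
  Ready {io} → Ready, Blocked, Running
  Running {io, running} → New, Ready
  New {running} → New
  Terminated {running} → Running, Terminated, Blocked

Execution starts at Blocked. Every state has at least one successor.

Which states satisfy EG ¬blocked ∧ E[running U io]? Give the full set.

States satisfying ¬blocked: {Blocked, Ready, Running, New, Terminated}.
States satisfying EG ¬blocked: {Blocked, Ready, Running, New, Terminated}.
States satisfying running: {Running, New, Terminated}.
States satisfying io: {Blocked, Ready, Running}.
States satisfying E[running U io]: {Blocked, Ready, Running, Terminated}.
States satisfying EG ¬blocked ∧ E[running U io]: {Blocked, Ready, Running, Terminated}.

{Blocked, Ready, Running, Terminated}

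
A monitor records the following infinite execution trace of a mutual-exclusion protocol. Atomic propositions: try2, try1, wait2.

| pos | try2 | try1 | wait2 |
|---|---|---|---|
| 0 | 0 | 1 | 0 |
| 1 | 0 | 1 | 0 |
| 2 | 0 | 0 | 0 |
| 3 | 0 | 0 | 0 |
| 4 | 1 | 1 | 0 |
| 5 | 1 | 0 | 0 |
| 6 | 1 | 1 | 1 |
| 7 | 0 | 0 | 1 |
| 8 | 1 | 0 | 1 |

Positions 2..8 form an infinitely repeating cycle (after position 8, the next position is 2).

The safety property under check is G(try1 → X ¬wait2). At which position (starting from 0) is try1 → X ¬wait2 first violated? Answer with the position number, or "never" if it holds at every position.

6

Check try1 → X ¬wait2 at each position in order: 0 ✓, 1 ✓, 2 ✓, 3 ✓, 4 ✓, 5 ✓.
At position 6 the labels are {try1, try2, wait2} and the next position 7 has {wait2}, so try1 → X ¬wait2 is false there. This is the first violation.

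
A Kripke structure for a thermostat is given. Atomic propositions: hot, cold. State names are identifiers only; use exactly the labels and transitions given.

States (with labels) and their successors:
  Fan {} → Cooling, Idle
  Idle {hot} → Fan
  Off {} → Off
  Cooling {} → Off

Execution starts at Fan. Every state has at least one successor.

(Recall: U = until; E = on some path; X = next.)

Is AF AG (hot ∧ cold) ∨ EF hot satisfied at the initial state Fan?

Holds

States satisfying AG (hot ∧ cold): ∅.
States satisfying AF AG (hot ∧ cold): ∅.
States satisfying hot: {Idle}.
States satisfying EF hot: {Fan, Idle}.
States satisfying AF AG (hot ∧ cold) ∨ EF hot: {Fan, Idle}.
Fan ∈ Sat(AF AG (hot ∧ cold) ∨ EF hot).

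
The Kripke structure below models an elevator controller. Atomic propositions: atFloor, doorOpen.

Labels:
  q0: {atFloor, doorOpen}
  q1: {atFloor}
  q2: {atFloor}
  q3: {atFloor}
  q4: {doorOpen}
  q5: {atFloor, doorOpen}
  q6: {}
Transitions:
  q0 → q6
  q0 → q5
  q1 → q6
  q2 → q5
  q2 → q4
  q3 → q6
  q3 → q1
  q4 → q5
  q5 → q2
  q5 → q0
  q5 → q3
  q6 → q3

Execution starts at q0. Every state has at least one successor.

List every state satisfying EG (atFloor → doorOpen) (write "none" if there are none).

States satisfying atFloor → doorOpen: {q0, q4, q5, q6}.
States satisfying EG (atFloor → doorOpen): {q0, q4, q5}.

{q0, q4, q5}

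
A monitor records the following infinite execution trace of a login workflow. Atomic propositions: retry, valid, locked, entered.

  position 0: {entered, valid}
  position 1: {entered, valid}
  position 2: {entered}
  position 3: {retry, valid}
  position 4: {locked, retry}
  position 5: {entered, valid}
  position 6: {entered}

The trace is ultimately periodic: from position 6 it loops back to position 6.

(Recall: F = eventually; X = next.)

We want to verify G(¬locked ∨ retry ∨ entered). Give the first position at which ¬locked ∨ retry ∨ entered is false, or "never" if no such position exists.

never

¬locked ∨ retry ∨ entered holds at every position 0..6, and those are all the positions the trace ever visits, so the invariant G(¬locked ∨ retry ∨ entered) is never violated.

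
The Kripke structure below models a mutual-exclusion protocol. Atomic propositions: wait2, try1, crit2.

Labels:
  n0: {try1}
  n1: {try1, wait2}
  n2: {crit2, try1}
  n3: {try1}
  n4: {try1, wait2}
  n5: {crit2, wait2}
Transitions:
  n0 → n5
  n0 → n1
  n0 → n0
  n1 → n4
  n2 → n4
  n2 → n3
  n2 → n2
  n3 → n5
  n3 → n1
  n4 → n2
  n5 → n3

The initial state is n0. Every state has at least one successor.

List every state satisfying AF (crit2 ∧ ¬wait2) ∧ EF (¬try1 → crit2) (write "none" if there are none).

{n1, n2, n4}

States satisfying crit2 ∧ ¬wait2: {n2}.
States satisfying AF (crit2 ∧ ¬wait2): {n1, n2, n4}.
States satisfying ¬try1 → crit2: {n0, n1, n2, n3, n4, n5}.
States satisfying EF (¬try1 → crit2): {n0, n1, n2, n3, n4, n5}.
States satisfying AF (crit2 ∧ ¬wait2) ∧ EF (¬try1 → crit2): {n1, n2, n4}.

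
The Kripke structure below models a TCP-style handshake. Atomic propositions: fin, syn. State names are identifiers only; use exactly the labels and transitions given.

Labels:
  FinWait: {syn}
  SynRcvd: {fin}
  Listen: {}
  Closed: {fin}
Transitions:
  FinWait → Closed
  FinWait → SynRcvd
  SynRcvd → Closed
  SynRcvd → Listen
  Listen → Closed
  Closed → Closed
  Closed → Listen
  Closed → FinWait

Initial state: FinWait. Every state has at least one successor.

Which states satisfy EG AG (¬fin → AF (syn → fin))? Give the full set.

States satisfying AG (¬fin → AF (syn → fin)): {FinWait, SynRcvd, Listen, Closed}.
States satisfying EG AG (¬fin → AF (syn → fin)): {FinWait, SynRcvd, Listen, Closed}.

{FinWait, SynRcvd, Listen, Closed}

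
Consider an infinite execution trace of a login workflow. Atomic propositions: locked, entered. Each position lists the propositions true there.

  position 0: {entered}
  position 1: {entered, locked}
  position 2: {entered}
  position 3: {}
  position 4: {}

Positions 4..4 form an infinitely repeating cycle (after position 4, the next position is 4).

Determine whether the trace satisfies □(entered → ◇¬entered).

Satisfied

entered → ◇¬entered holds at every position 0..4, and those are all positions ever visited, so □(entered → ◇¬entered) holds.
Positions where entered holds: 0, 1, 2.
Check ◇¬entered at each: 0→ok, 1→ok, 2→ok.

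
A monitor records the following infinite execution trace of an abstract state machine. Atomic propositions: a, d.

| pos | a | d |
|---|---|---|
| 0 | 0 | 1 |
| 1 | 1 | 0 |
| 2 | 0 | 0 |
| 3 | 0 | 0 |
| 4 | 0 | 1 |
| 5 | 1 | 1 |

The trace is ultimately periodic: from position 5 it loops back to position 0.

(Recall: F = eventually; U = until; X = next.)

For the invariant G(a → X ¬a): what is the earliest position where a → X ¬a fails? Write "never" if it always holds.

a → X ¬a holds at every position 0..5, and those are all the positions the trace ever visits, so the invariant G(a → X ¬a) is never violated.

never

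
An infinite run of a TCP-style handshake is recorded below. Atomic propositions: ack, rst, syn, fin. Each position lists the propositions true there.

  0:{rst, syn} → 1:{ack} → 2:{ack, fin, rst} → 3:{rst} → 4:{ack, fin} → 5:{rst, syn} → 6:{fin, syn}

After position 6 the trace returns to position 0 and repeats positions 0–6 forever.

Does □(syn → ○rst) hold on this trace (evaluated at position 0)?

Violated

syn → ○rst must hold at every position from 0 onward. It fails at position 0, so □(syn → ○rst) is false.
Positions where syn holds: 0, 5, 6.
Check ○rst at each: 0→fails, 5→fails, 6→ok.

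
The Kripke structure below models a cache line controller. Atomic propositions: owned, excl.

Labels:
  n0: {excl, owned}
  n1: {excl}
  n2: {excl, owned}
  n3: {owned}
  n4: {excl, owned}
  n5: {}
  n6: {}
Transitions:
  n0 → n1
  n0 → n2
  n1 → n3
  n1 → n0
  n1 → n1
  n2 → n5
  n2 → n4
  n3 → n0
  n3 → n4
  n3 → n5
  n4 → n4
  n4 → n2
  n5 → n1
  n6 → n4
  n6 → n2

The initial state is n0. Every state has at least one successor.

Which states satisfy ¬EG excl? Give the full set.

States satisfying excl: {n0, n1, n2, n4}.
States satisfying EG excl: {n0, n1, n2, n4}.
States satisfying ¬EG excl: {n3, n5, n6}.

{n3, n5, n6}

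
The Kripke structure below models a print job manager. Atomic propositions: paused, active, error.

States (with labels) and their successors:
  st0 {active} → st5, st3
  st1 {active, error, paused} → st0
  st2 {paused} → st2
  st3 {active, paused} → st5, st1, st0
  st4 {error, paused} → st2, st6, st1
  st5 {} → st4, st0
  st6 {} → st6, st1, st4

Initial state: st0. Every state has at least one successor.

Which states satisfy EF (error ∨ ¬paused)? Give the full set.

States satisfying error ∨ ¬paused: {st0, st1, st4, st5, st6}.
States satisfying EF (error ∨ ¬paused): {st0, st1, st3, st4, st5, st6}.

{st0, st1, st3, st4, st5, st6}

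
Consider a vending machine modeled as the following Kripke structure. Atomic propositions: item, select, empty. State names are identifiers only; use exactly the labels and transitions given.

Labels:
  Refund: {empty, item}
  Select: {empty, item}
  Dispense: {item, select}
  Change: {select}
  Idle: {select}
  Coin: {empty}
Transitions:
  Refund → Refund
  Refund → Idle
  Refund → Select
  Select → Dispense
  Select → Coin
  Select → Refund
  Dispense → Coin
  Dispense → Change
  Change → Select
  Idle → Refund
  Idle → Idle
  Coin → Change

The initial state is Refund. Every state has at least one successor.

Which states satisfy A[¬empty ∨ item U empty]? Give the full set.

{Refund, Select, Dispense, Change, Coin}

States satisfying ¬empty ∨ item: {Refund, Select, Dispense, Change, Idle}.
States satisfying empty: {Refund, Select, Coin}.
States satisfying A[¬empty ∨ item U empty]: {Refund, Select, Dispense, Change, Coin}.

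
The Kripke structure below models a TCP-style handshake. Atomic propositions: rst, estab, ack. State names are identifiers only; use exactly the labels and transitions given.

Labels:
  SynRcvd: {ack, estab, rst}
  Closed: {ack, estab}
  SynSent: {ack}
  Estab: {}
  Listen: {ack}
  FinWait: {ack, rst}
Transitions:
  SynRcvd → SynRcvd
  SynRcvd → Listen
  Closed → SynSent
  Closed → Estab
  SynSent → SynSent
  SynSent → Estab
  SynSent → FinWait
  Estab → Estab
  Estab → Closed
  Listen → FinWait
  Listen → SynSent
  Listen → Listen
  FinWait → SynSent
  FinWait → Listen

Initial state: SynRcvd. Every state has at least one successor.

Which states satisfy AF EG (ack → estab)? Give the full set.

States satisfying EG (ack → estab): {SynRcvd, Closed, Estab}.
States satisfying AF EG (ack → estab): {SynRcvd, Closed, Estab}.

{SynRcvd, Closed, Estab}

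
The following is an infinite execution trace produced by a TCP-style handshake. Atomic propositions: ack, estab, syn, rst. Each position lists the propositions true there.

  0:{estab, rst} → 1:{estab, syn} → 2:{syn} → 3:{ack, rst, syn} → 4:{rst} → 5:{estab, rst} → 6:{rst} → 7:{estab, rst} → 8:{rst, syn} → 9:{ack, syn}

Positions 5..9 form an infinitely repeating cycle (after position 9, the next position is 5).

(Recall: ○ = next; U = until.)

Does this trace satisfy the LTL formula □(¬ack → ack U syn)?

¬ack → ack U syn must hold at every position from 0 onward. It fails at position 0, so □(¬ack → ack U syn) is false.
Positions where ¬ack holds: 0, 1, 2, 4, 5, 6, 7, 8.
Check ack U syn at each: 0→fails, 1→ok, 2→ok, 4→fails, 5→fails, 6→fails, 7→fails, 8→ok.

Violated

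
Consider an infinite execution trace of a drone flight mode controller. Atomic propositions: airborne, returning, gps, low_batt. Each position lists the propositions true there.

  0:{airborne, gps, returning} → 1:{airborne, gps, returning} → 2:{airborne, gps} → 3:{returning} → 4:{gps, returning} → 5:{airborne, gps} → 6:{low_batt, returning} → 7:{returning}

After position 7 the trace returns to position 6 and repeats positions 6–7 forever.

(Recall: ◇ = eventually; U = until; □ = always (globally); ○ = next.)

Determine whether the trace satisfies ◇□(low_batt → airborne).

No

□(low_batt → airborne) is false at every position 0..7, so it never becomes true and ◇□(low_batt → airborne) fails.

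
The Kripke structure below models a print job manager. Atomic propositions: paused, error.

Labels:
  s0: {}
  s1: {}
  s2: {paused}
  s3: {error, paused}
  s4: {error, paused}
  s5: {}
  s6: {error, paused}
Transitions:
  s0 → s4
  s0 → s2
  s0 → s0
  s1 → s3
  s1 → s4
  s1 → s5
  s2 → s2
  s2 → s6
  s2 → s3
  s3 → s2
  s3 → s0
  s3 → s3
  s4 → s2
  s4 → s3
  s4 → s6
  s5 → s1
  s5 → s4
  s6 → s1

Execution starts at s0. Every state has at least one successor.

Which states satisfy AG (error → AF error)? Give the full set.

{s0, s1, s2, s3, s4, s5, s6}

States satisfying error → AF error: {s0, s1, s2, s3, s4, s5, s6}.
States satisfying AG (error → AF error): {s0, s1, s2, s3, s4, s5, s6}.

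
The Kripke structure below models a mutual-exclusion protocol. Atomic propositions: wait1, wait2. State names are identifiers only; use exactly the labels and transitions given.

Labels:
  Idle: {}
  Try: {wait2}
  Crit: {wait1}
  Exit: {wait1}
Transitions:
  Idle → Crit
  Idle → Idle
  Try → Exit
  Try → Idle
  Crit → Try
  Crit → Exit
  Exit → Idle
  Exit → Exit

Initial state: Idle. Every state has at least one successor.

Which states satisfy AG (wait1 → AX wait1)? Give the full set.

States satisfying wait1 → AX wait1: {Idle, Try}.
States satisfying AG (wait1 → AX wait1): ∅.

none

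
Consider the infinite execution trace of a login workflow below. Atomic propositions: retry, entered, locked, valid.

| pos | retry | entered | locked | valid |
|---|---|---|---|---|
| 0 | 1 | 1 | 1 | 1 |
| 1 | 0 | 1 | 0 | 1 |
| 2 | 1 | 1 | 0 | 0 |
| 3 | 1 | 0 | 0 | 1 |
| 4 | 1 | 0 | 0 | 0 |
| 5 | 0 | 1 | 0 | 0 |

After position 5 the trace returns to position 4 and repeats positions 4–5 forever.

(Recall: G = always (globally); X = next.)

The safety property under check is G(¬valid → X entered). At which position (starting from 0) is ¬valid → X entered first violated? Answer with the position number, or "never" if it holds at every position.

2

Check ¬valid → X entered at each position in order: 0 ✓, 1 ✓.
At position 2 the labels are {entered, retry} and the next position 3 has {retry, valid}, so ¬valid → X entered is false there. This is the first violation.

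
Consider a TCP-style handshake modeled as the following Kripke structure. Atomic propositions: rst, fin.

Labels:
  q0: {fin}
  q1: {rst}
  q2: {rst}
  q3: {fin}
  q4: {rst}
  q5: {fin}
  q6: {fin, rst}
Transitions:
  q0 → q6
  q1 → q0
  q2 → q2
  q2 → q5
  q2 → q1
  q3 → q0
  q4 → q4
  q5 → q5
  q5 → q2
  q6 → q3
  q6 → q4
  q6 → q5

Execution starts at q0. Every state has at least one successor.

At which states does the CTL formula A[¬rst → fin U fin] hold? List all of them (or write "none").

{q0, q1, q3, q5, q6}

States satisfying ¬rst → fin: {q0, q1, q2, q3, q4, q5, q6}.
States satisfying fin: {q0, q3, q5, q6}.
States satisfying A[¬rst → fin U fin]: {q0, q1, q3, q5, q6}.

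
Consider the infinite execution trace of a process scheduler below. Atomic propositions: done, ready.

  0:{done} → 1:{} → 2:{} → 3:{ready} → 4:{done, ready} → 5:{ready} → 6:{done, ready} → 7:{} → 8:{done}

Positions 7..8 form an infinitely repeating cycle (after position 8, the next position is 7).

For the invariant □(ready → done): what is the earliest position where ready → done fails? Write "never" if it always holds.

3

Check ready → done at each position in order: 0 ✓, 1 ✓, 2 ✓.
At position 3 the labels are {ready}, so ready → done is false there. This is the first violation.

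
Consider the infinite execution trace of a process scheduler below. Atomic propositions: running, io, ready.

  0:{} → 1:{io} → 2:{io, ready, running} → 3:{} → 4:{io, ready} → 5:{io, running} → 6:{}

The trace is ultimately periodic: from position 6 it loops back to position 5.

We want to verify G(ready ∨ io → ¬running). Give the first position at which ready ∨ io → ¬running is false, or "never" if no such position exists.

2

Check ready ∨ io → ¬running at each position in order: 0 ✓, 1 ✓.
At position 2 the labels are {io, ready, running}, so ready ∨ io → ¬running is false there. This is the first violation.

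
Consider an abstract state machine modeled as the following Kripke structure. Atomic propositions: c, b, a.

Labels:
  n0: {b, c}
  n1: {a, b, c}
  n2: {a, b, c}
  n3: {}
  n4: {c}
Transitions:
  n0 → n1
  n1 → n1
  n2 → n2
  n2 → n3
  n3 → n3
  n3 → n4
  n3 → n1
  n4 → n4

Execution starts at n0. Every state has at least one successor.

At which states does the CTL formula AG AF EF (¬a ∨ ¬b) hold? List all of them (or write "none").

{n4}

States satisfying AF EF (¬a ∨ ¬b): {n0, n2, n3, n4}.
States satisfying AG AF EF (¬a ∨ ¬b): {n4}.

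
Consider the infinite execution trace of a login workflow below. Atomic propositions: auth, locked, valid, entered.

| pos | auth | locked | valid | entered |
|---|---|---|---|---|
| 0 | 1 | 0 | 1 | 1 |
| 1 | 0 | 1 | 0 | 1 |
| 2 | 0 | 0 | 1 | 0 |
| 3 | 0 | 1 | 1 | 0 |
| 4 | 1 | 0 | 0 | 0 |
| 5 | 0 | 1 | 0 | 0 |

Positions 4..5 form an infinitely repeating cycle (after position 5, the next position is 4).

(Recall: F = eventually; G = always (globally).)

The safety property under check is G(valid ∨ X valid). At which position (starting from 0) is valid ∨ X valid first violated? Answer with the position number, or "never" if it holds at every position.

Check valid ∨ X valid at each position in order: 0 ✓, 1 ✓, 2 ✓, 3 ✓.
At position 4 the labels are {auth} and the next position 5 has {locked}, so valid ∨ X valid is false there. This is the first violation.

4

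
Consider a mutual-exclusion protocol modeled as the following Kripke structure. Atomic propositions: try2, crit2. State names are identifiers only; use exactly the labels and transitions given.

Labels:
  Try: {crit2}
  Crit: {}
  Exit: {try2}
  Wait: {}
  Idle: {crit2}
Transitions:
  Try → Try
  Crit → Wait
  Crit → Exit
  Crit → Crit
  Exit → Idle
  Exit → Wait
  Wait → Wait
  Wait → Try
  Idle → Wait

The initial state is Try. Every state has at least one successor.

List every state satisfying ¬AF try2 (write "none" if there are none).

States satisfying try2: {Exit}.
States satisfying AF try2: {Exit}.
States satisfying ¬AF try2: {Try, Crit, Wait, Idle}.

{Try, Crit, Wait, Idle}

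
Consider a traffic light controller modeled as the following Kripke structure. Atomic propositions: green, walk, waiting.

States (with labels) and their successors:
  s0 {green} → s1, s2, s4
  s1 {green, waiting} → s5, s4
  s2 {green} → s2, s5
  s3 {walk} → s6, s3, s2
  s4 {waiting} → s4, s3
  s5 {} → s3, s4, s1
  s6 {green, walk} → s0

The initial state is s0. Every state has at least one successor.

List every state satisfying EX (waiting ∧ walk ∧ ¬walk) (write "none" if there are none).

States satisfying waiting ∧ walk ∧ ¬walk: ∅.
States satisfying EX (waiting ∧ walk ∧ ¬walk): ∅.

none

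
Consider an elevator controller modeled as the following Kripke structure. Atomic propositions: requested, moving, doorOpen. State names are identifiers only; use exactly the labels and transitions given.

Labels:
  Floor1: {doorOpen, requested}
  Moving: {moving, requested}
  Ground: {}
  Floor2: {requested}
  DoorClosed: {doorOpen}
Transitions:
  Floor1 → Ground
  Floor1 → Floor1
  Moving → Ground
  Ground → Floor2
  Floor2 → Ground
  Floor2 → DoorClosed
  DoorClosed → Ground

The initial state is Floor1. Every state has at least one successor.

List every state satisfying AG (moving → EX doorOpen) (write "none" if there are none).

{Floor1, Ground, Floor2, DoorClosed}

States satisfying moving → EX doorOpen: {Floor1, Ground, Floor2, DoorClosed}.
States satisfying AG (moving → EX doorOpen): {Floor1, Ground, Floor2, DoorClosed}.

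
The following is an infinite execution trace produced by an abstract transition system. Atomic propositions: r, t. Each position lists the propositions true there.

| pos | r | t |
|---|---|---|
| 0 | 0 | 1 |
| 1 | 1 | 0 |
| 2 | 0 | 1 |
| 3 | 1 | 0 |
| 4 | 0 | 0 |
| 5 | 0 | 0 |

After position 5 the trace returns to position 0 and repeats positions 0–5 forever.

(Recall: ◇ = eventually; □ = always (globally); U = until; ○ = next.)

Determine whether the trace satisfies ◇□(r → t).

□(r → t) is false at every position 0..5, so it never becomes true and ◇□(r → t) fails.

Violated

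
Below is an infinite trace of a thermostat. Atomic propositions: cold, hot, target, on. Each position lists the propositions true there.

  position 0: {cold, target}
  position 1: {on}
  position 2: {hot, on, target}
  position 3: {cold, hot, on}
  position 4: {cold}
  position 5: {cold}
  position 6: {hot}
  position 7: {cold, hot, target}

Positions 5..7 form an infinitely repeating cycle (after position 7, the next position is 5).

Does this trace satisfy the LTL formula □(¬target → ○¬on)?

Violated

¬target → ○¬on must hold at every position from 0 onward. It fails at position 1, so □(¬target → ○¬on) is false.
Positions where ¬target holds: 1, 3, 4, 5, 6.
Check ○¬on at each: 1→fails, 3→ok, 4→ok, 5→ok, 6→ok.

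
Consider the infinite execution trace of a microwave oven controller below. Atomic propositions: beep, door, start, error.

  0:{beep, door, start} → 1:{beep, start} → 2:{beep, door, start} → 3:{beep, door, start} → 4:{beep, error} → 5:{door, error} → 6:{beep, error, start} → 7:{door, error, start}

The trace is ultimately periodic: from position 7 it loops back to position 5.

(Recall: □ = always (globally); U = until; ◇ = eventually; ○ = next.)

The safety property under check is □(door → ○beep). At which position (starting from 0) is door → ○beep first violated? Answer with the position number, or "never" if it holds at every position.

Check door → ○beep at each position in order: 0 ✓, 1 ✓, 2 ✓, 3 ✓, 4 ✓, 5 ✓, 6 ✓.
At position 7 the labels are {door, error, start} and the next position 5 has {door, error}, so door → ○beep is false there. This is the first violation.

7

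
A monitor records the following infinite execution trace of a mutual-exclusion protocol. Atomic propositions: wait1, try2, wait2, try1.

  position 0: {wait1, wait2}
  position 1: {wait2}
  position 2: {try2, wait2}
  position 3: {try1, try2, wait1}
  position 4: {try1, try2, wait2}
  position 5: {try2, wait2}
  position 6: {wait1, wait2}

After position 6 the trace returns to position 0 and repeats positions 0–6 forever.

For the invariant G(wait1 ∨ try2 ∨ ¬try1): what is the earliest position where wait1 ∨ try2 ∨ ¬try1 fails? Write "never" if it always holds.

never

wait1 ∨ try2 ∨ ¬try1 holds at every position 0..6, and those are all the positions the trace ever visits, so the invariant G(wait1 ∨ try2 ∨ ¬try1) is never violated.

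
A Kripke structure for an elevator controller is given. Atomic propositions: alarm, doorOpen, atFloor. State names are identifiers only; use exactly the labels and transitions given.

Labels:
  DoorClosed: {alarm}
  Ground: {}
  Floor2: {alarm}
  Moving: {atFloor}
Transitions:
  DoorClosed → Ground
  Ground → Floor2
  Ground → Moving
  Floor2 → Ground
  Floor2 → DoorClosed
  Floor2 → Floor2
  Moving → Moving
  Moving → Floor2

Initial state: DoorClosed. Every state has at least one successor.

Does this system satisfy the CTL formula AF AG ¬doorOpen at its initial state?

States satisfying AG ¬doorOpen: {DoorClosed, Ground, Floor2, Moving}.
States satisfying AF AG ¬doorOpen: {DoorClosed, Ground, Floor2, Moving}.
DoorClosed ∈ Sat(AF AG ¬doorOpen).

Holds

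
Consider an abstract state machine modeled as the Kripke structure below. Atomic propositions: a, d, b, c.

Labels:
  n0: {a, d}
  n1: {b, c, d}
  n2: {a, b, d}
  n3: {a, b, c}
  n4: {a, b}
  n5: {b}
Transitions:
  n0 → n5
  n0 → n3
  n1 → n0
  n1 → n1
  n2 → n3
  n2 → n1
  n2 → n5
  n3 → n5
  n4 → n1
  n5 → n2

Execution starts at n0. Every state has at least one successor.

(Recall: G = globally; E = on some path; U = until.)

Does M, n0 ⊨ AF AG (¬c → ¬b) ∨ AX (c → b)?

Holds

States satisfying AG (¬c → ¬b): ∅.
States satisfying AF AG (¬c → ¬b): ∅.
States satisfying c → b: {n0, n1, n2, n3, n4, n5}.
States satisfying AX (c → b): {n0, n1, n2, n3, n4, n5}.
States satisfying AF AG (¬c → ¬b) ∨ AX (c → b): {n0, n1, n2, n3, n4, n5}.
n0 ∈ Sat(AF AG (¬c → ¬b) ∨ AX (c → b)).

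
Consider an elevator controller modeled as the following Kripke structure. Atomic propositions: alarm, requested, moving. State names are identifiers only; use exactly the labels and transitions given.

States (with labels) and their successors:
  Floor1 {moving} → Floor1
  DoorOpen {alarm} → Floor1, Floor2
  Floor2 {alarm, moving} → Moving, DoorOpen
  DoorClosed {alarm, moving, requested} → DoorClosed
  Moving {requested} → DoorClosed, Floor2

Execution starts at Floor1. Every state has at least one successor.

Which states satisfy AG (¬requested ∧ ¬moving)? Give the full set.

none

States satisfying ¬requested ∧ ¬moving: {DoorOpen}.
States satisfying AG (¬requested ∧ ¬moving): ∅.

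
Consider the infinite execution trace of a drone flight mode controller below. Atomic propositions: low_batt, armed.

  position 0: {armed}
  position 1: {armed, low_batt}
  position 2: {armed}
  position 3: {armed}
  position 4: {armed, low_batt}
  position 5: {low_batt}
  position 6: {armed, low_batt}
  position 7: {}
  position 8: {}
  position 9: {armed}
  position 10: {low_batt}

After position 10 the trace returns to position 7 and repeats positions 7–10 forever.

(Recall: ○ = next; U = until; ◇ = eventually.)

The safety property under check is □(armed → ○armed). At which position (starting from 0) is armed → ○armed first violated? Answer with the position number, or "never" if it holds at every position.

4

Check armed → ○armed at each position in order: 0 ✓, 1 ✓, 2 ✓, 3 ✓.
At position 4 the labels are {armed, low_batt} and the next position 5 has {low_batt}, so armed → ○armed is false there. This is the first violation.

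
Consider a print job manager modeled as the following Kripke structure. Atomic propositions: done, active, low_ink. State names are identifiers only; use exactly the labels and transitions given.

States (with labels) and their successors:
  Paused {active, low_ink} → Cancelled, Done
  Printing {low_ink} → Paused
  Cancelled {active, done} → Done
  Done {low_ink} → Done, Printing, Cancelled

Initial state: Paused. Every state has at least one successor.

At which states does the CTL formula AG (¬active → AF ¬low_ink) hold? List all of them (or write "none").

none

States satisfying ¬active → AF ¬low_ink: {Paused, Cancelled}.
States satisfying AG (¬active → AF ¬low_ink): ∅.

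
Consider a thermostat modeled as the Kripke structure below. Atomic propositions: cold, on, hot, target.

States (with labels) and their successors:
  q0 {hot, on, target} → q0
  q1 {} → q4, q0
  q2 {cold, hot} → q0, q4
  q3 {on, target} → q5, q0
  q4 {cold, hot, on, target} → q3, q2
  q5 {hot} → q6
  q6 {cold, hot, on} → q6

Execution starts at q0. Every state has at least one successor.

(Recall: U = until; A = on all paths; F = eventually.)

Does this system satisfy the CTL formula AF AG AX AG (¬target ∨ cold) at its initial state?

No

States satisfying AG AX AG (¬target ∨ cold): {q5, q6}.
States satisfying AF AG AX AG (¬target ∨ cold): {q5, q6}.
There is a path from q0 along which AG AX AG (¬target ∨ cold) never holds.
q0 ∉ Sat(AF AG AX AG (¬target ∨ cold)).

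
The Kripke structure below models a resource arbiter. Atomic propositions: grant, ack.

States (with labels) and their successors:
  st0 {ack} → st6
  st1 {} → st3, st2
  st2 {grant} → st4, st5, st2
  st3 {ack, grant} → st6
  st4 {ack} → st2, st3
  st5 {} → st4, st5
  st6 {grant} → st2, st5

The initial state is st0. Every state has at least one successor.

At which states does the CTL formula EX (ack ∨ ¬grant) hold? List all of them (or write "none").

States satisfying ack ∨ ¬grant: {st0, st1, st3, st4, st5}.
States satisfying EX (ack ∨ ¬grant): {st1, st2, st4, st5, st6}.

{st1, st2, st4, st5, st6}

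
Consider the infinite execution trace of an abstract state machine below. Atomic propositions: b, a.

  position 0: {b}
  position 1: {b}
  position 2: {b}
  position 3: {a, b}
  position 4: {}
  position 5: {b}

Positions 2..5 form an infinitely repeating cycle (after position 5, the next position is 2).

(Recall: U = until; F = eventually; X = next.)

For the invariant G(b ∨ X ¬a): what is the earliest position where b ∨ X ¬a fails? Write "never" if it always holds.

never

b ∨ X ¬a holds at every position 0..5, and those are all the positions the trace ever visits, so the invariant G(b ∨ X ¬a) is never violated.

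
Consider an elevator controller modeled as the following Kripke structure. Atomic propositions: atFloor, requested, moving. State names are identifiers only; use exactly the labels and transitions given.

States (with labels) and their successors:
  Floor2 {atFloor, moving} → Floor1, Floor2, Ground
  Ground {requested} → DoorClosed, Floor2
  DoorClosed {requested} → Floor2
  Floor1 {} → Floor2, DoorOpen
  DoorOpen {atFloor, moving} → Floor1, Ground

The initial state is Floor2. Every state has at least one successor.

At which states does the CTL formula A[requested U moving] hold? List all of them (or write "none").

States satisfying requested: {Ground, DoorClosed}.
States satisfying moving: {Floor2, DoorOpen}.
States satisfying A[requested U moving]: {Floor2, Ground, DoorClosed, DoorOpen}.

{Floor2, Ground, DoorClosed, DoorOpen}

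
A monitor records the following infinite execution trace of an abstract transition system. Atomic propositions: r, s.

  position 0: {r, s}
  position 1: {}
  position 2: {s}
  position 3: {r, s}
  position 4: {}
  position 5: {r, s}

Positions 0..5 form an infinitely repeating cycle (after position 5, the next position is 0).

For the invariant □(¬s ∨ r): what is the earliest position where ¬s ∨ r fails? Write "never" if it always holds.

Check ¬s ∨ r at each position in order: 0 ✓, 1 ✓.
At position 2 the labels are {s}, so ¬s ∨ r is false there. This is the first violation.

2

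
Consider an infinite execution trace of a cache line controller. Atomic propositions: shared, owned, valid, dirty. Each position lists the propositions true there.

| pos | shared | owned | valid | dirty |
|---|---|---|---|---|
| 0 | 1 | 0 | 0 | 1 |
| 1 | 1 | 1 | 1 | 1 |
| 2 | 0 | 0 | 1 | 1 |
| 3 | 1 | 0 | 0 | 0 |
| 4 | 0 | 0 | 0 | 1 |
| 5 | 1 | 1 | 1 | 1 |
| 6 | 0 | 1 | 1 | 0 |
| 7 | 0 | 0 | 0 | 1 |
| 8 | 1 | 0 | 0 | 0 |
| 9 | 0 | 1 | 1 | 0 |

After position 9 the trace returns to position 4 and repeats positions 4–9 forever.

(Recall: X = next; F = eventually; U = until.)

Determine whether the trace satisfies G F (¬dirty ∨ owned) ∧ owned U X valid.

F (¬dirty ∨ owned) holds at every position 0..9, and those are all positions ever visited, so G F (¬dirty ∨ owned) holds.
Walking from position 0: X valid first holds at position 0, and owned holds at every earlier position along the way, so owned U X valid holds.
At position 0: G F (¬dirty ∨ owned) is true; owned U X valid is true; so G F (¬dirty ∨ owned) ∧ owned U X valid is true.

Yes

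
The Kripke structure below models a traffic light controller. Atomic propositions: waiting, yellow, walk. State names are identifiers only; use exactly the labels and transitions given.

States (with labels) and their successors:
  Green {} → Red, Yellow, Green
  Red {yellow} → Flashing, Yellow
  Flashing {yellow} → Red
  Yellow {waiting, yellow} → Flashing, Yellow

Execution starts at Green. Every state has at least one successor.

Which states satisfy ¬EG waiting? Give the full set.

{Green, Red, Flashing}

States satisfying waiting: {Yellow}.
States satisfying EG waiting: {Yellow}.
States satisfying ¬EG waiting: {Green, Red, Flashing}.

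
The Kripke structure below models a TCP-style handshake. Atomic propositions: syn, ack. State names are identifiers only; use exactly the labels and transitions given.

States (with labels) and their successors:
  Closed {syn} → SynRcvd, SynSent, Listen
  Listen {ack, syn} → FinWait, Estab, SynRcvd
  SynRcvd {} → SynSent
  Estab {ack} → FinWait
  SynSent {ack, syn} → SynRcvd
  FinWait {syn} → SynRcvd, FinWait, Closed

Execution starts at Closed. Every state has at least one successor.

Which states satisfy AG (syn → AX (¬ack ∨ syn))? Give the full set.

States satisfying syn → AX (¬ack ∨ syn): {Closed, SynRcvd, Estab, SynSent, FinWait}.
States satisfying AG (syn → AX (¬ack ∨ syn)): {SynRcvd, SynSent}.

{SynRcvd, SynSent}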